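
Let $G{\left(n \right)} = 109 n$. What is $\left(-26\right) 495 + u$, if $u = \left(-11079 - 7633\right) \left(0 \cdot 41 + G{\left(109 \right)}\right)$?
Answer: $-222330142$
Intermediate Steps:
$u = -222317272$ ($u = \left(-11079 - 7633\right) \left(0 \cdot 41 + 109 \cdot 109\right) = - 18712 \left(0 + 11881\right) = \left(-18712\right) 11881 = -222317272$)
$\left(-26\right) 495 + u = \left(-26\right) 495 - 222317272 = -12870 - 222317272 = -222330142$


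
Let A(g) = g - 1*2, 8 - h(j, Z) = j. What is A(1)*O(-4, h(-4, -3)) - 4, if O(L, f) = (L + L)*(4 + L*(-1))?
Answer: 60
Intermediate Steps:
h(j, Z) = 8 - j
O(L, f) = 2*L*(4 - L) (O(L, f) = (2*L)*(4 - L) = 2*L*(4 - L))
A(g) = -2 + g (A(g) = g - 2 = -2 + g)
A(1)*O(-4, h(-4, -3)) - 4 = (-2 + 1)*(2*(-4)*(4 - 1*(-4))) - 4 = -2*(-4)*(4 + 4) - 4 = -2*(-4)*8 - 4 = -1*(-64) - 4 = 64 - 4 = 60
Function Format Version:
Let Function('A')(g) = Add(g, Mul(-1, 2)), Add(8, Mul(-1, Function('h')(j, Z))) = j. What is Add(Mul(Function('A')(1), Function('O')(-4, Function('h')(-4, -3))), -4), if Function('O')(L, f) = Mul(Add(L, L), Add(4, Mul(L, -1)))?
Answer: 60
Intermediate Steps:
Function('h')(j, Z) = Add(8, Mul(-1, j))
Function('O')(L, f) = Mul(2, L, Add(4, Mul(-1, L))) (Function('O')(L, f) = Mul(Mul(2, L), Add(4, Mul(-1, L))) = Mul(2, L, Add(4, Mul(-1, L))))
Function('A')(g) = Add(-2, g) (Function('A')(g) = Add(g, -2) = Add(-2, g))
Add(Mul(Function('A')(1), Function('O')(-4, Function('h')(-4, -3))), -4) = Add(Mul(Add(-2, 1), Mul(2, -4, Add(4, Mul(-1, -4)))), -4) = Add(Mul(-1, Mul(2, -4, Add(4, 4))), -4) = Add(Mul(-1, Mul(2, -4, 8)), -4) = Add(Mul(-1, -64), -4) = Add(64, -4) = 60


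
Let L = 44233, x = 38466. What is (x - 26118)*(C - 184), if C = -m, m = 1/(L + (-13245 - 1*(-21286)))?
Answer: -59384106558/26137 ≈ -2.2720e+6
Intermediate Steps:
m = 1/52274 (m = 1/(44233 + (-13245 - 1*(-21286))) = 1/(44233 + (-13245 + 21286)) = 1/(44233 + 8041) = 1/52274 ≈ 1.9130e-5)
C = -1/52274 (C = -1*1/52274 = -1/52274 ≈ -1.9130e-5)
(x - 26118)*(C - 184) = (38466 - 26118)*(-1/52274 - 184) = 12348*(-9618417/52274) = -59384106558/26137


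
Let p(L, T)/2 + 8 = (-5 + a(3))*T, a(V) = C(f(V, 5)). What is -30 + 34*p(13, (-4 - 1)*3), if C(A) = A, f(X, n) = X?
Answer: 1466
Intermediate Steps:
a(V) = V
p(L, T) = -16 - 4*T (p(L, T) = -16 + 2*((-5 + 3)*T) = -16 + 2*(-2*T) = -16 - 4*T)
-30 + 34*p(13, (-4 - 1)*3) = -30 + 34*(-16 - 4*(-4 - 1)*3) = -30 + 34*(-16 - (-20)*3) = -30 + 34*(-16 - 4*(-15)) = -30 + 34*(-16 + 60) = -30 + 34*44 = -30 + 1496 = 1466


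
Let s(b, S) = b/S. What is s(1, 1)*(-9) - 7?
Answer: -16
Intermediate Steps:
s(1, 1)*(-9) - 7 = (1/1)*(-9) - 7 = (1*1)*(-9) - 7 = 1*(-9) - 7 = -9 - 7 = -16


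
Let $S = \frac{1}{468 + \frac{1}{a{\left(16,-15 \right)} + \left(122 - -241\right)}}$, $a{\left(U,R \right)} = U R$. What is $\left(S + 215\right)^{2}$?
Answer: $\frac{153180178053604}{3313729225} \approx 46226.0$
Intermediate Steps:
$a{\left(U,R \right)} = R U$
$S = \frac{123}{57565}$ ($S = \frac{1}{468 + \frac{1}{\left(-15\right) 16 + \left(122 - -241\right)}} = \frac{1}{468 + \frac{1}{-240 + \left(122 + 241\right)}} = \frac{1}{468 + \frac{1}{-240 + 363}} = \frac{1}{468 + \frac{1}{123}} = \frac{1}{\frac{57565}{123}} = \frac{123}{57565} \approx 0.0021367$)
$\left(S + 215\right)^{2} = \left(\frac{123}{57565} + 215\right)^{2} = \left(\frac{12376598}{57565}\right)^{2} = \frac{153180178053604}{3313729225}$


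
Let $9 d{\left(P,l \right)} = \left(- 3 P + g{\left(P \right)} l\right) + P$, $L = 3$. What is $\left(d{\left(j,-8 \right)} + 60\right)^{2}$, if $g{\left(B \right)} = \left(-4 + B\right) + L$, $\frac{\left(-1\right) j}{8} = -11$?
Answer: $\frac{110224}{81} \approx 1360.8$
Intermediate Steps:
$j = 88$ ($j = \left(-8\right) \left(-11\right) = 88$)
$g{\left(B \right)} = -1 + B$ ($g{\left(B \right)} = \left(-4 + B\right) + 3 = -1 + B$)
$d{\left(P,l \right)} = - \frac{2 P}{9} + \frac{l \left(-1 + P\right)}{9}$ ($d{\left(P,l \right)} = \frac{\left(- 3 P + \left(-1 + P\right) l\right) + P}{9} = \frac{\left(- 3 P + l \left(-1 + P\right)\right) + P}{9} = \frac{- 2 P + l \left(-1 + P\right)}{9} = - \frac{2 P}{9} + \frac{l \left(-1 + P\right)}{9}$)
$\left(d{\left(j,-8 \right)} + 60\right)^{2} = \left(\left(\left(- \frac{2}{9}\right) 88 + \frac{1}{9} \left(-8\right) \left(-1 + 88\right)\right) + 60\right)^{2} = \left(\left(- \frac{176}{9} + \frac{1}{9} \left(-8\right) 87\right) + 60\right)^{2} = \left(\left(- \frac{176}{9} - \frac{232}{3}\right) + 60\right)^{2} = \left(- \frac{872}{9} + 60\right)^{2} = \left(- \frac{332}{9}\right)^{2} = \frac{110224}{81}$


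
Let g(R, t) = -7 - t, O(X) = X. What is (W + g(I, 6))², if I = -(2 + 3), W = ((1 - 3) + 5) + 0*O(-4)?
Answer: 100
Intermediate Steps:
W = 3 (W = ((1 - 3) + 5) + 0*(-4) = (-2 + 5) + 0 = 3 + 0 = 3)
I = -5 (I = -1*5 = -5)
(W + g(I, 6))² = (3 + (-7 - 1*6))² = (3 + (-7 - 6))² = (3 - 13)² = (-10)² = 100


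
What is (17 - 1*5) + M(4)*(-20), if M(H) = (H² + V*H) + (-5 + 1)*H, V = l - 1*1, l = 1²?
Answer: 12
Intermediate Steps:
l = 1
V = 0 (V = 1 - 1*1 = 1 - 1 = 0)
M(H) = H² - 4*H (M(H) = (H² + 0*H) + (-5 + 1)*H = (H² + 0) - 4*H = H² - 4*H)
(17 - 1*5) + M(4)*(-20) = (17 - 1*5) + (4*(-4 + 4))*(-20) = (17 - 5) + (4*0)*(-20) = 12 + 0*(-20) = 12 + 0 = 12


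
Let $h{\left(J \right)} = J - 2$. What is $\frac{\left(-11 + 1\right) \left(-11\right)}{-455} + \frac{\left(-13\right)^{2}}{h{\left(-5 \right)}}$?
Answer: $- \frac{317}{13} \approx -24.385$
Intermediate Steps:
$h{\left(J \right)} = -2 + J$ ($h{\left(J \right)} = J - 2 = -2 + J$)
$\frac{\left(-11 + 1\right) \left(-11\right)}{-455} + \frac{\left(-13\right)^{2}}{h{\left(-5 \right)}} = \frac{\left(-11 + 1\right) \left(-11\right)}{-455} + \frac{\left(-13\right)^{2}}{-2 - 5} = \left(-10\right) \left(-11\right) \left(- \frac{1}{455}\right) + \frac{169}{-7} = 110 \left(- \frac{1}{455}\right) + 169 \left(- \frac{1}{7}\right) = - \frac{22}{91} - \frac{169}{7} = - \frac{317}{13}$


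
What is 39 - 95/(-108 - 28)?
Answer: 5399/136 ≈ 39.699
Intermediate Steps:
39 - 95/(-108 - 28) = 39 - 95/(-136) = 39 - 95*(-1/136) = 39 + 95/136 = 5399/136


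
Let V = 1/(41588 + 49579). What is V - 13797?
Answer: -1257831098/91167 ≈ -13797.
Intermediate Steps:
V = 1/91167 ≈ 1.0969e-5
V - 13797 = 1/91167 - 13797 = -1257831098/91167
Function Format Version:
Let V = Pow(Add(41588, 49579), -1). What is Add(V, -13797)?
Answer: Rational(-1257831098, 91167) ≈ -13797.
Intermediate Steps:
V = Rational(1, 91167) (V = Pow(91167, -1) = Rational(1, 91167) ≈ 1.0969e-5)
Add(V, -13797) = Add(Rational(1, 91167), -13797) = Rational(-1257831098, 91167)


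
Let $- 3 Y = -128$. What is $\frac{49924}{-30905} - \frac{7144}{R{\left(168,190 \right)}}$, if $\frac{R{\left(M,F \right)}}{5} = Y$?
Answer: $- \frac{2479669}{70640} \approx -35.103$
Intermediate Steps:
$Y = \frac{128}{3}$ ($Y = \left(- \frac{1}{3}\right) \left(-128\right) = \frac{128}{3} \approx 42.667$)
$R{\left(M,F \right)} = \frac{640}{3}$ ($R{\left(M,F \right)} = 5 \cdot \frac{128}{3} = \frac{640}{3}$)
$\frac{49924}{-30905} - \frac{7144}{R{\left(168,190 \right)}} = \frac{49924}{-30905} - \frac{7144}{\frac{640}{3}} = 49924 \left(- \frac{1}{30905}\right) - \frac{2679}{80} = - \frac{7132}{4415} - \frac{2679}{80} = - \frac{2479669}{70640}$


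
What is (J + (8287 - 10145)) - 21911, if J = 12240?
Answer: -11529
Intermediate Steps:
(J + (8287 - 10145)) - 21911 = (12240 + (8287 - 10145)) - 21911 = (12240 - 1858) - 21911 = 10382 - 21911 = -11529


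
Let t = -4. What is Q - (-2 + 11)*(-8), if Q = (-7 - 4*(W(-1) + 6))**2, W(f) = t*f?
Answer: 2281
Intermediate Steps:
W(f) = -4*f
Q = 2209 (Q = (-7 - 4*(-4*(-1) + 6))**2 = (-7 - 4*(4 + 6))**2 = (-7 - 4*10)**2 = (-7 - 40)**2 = (-47)**2 = 2209)
Q - (-2 + 11)*(-8) = 2209 - (-2 + 11)*(-8) = 2209 - 9*(-8) = 2209 - 1*(-72) = 2209 + 72 = 2281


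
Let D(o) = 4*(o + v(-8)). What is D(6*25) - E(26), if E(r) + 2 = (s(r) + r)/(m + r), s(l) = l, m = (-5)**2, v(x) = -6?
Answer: 29426/51 ≈ 576.98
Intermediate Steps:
m = 25
D(o) = -24 + 4*o (D(o) = 4*(o - 6) = 4*(-6 + o) = -24 + 4*o)
E(r) = -2 + 2*r/(25 + r) (E(r) = -2 + (r + r)/(25 + r) = -2 + (2*r)/(25 + r) = -2 + 2*r/(25 + r))
D(6*25) - E(26) = (-24 + 4*(6*25)) - (-50)/(25 + 26) = (-24 + 4*150) - (-50)/51 = (-24 + 600) - (-50)/51 = 576 - 1*(-50/51) = 576 + 50/51 = 29426/51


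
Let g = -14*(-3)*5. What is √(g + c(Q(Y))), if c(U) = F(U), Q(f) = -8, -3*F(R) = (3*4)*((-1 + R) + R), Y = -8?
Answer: √278 ≈ 16.673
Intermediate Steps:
g = 210 (g = 42*5 = 210)
F(R) = 4 - 8*R (F(R) = -3*4*((-1 + R) + R)/3 = -4*(-1 + 2*R) = -(-12 + 24*R)/3 = 4 - 8*R)
c(U) = 4 - 8*U
√(g + c(Q(Y))) = √(210 + (4 - 8*(-8))) = √(210 + (4 + 64)) = √(210 + 68) = √278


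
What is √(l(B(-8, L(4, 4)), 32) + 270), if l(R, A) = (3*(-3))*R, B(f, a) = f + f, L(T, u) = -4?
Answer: 3*√46 ≈ 20.347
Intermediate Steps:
B(f, a) = 2*f
l(R, A) = -9*R
√(l(B(-8, L(4, 4)), 32) + 270) = √(-18*(-8) + 270) = √(-9*(-16) + 270) = √(144 + 270) = √414 = 3*√46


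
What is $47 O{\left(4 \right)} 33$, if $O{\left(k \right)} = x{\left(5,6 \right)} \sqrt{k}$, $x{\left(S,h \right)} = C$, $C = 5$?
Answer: $15510$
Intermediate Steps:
$x{\left(S,h \right)} = 5$
$O{\left(k \right)} = 5 \sqrt{k}$
$47 O{\left(4 \right)} 33 = 47 \cdot 5 \sqrt{4} \cdot 33 = 47 \cdot 5 \cdot 2 \cdot 33 = 47 \cdot 10 \cdot 33 = 470 \cdot 33 = 15510$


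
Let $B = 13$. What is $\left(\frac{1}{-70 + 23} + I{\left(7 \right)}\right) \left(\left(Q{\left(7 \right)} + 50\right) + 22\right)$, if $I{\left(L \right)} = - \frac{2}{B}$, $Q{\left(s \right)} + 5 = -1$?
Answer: $- \frac{7062}{611} \approx -11.558$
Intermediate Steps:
$Q{\left(s \right)} = -6$ ($Q{\left(s \right)} = -5 - 1 = -6$)
$I{\left(L \right)} = - \frac{2}{13}$
$\left(\frac{1}{-70 + 23} + I{\left(7 \right)}\right) \left(\left(Q{\left(7 \right)} + 50\right) + 22\right) = \left(\frac{1}{-70 + 23} - \frac{2}{13}\right) \left(\left(-6 + 50\right) + 22\right) = \left(\frac{1}{-47} - \frac{2}{13}\right) \left(44 + 22\right) = \left(- \frac{1}{47} - \frac{2}{13}\right) 66 = \left(- \frac{107}{611}\right) 66 = - \frac{7062}{611}$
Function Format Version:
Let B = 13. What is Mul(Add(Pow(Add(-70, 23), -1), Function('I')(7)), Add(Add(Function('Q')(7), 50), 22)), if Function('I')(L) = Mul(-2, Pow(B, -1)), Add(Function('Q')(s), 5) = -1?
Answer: Rational(-7062, 611) ≈ -11.558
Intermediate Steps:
Function('Q')(s) = -6 (Function('Q')(s) = Add(-5, -1) = -6)
Function('I')(L) = Rational(-2, 13) (Function('I')(L) = Mul(-2, Pow(13, -1)) = Mul(-2, Rational(1, 13)) = Rational(-2, 13))
Mul(Add(Pow(Add(-70, 23), -1), Function('I')(7)), Add(Add(Function('Q')(7), 50), 22)) = Mul(Add(Pow(Add(-70, 23), -1), Rational(-2, 13)), Add(Add(-6, 50), 22)) = Mul(Add(Pow(-47, -1), Rational(-2, 13)), Add(44, 22)) = Mul(Add(Rational(-1, 47), Rational(-2, 13)), 66) = Mul(Rational(-107, 611), 66) = Rational(-7062, 611)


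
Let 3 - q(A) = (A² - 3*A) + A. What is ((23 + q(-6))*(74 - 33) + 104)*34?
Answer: -27132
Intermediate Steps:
q(A) = 3 - A² + 2*A (q(A) = 3 - ((A² - 3*A) + A) = 3 - (A² - 2*A) = 3 + (-A² + 2*A) = 3 - A² + 2*A)
((23 + q(-6))*(74 - 33) + 104)*34 = ((23 + (3 - 1*(-6)² + 2*(-6)))*(74 - 33) + 104)*34 = ((23 + (3 - 1*36 - 12))*41 + 104)*34 = ((23 + (3 - 36 - 12))*41 + 104)*34 = ((23 - 45)*41 + 104)*34 = (-22*41 + 104)*34 = (-902 + 104)*34 = -798*34 = -27132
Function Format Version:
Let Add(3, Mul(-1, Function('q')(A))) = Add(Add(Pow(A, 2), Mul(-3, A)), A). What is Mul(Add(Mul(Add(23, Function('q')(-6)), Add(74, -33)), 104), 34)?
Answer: -27132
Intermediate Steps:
Function('q')(A) = Add(3, Mul(-1, Pow(A, 2)), Mul(2, A)) (Function('q')(A) = Add(3, Mul(-1, Add(Add(Pow(A, 2), Mul(-3, A)), A))) = Add(3, Mul(-1, Add(Pow(A, 2), Mul(-2, A)))) = Add(3, Add(Mul(-1, Pow(A, 2)), Mul(2, A))) = Add(3, Mul(-1, Pow(A, 2)), Mul(2, A)))
Mul(Add(Mul(Add(23, Function('q')(-6)), Add(74, -33)), 104), 34) = Mul(Add(Mul(Add(23, Add(3, Mul(-1, Pow(-6, 2)), Mul(2, -6))), Add(74, -33)), 104), 34) = Mul(Add(Mul(Add(23, Add(3, Mul(-1, 36), -12)), 41), 104), 34) = Mul(Add(Mul(Add(23, Add(3, -36, -12)), 41), 104), 34) = Mul(Add(Mul(Add(23, -45), 41), 104), 34) = Mul(Add(Mul(-22, 41), 104), 34) = Mul(Add(-902, 104), 34) = Mul(-798, 34) = -27132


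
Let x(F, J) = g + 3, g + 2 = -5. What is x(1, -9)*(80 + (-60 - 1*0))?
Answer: -80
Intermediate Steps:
g = -7 (g = -2 - 5 = -7)
x(F, J) = -4 (x(F, J) = -7 + 3 = -4)
x(1, -9)*(80 + (-60 - 1*0)) = -4*(80 + (-60 - 1*0)) = -4*(80 + (-60 + 0)) = -4*(80 - 60) = -4*20 = -80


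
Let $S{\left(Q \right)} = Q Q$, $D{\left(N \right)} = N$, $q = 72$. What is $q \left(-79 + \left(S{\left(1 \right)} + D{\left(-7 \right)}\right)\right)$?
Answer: $-6120$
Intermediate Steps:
$S{\left(Q \right)} = Q^{2}$
$q \left(-79 + \left(S{\left(1 \right)} + D{\left(-7 \right)}\right)\right) = 72 \left(-79 - \left(7 - 1^{2}\right)\right) = 72 \left(-79 + \left(1 - 7\right)\right) = 72 \left(-79 - 6\right) = 72 \left(-85\right) = -6120$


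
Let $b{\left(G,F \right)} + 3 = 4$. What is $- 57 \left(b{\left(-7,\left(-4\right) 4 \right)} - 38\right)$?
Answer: $2109$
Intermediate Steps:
$b{\left(G,F \right)} = 1$ ($b{\left(G,F \right)} = -3 + 4 = 1$)
$- 57 \left(b{\left(-7,\left(-4\right) 4 \right)} - 38\right) = - 57 \left(1 - 38\right) = \left(-57\right) \left(-37\right) = 2109$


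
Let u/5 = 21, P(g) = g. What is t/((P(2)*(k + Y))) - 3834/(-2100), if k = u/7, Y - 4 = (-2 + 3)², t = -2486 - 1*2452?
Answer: -85137/700 ≈ -121.62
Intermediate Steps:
t = -4938 (t = -2486 - 2452 = -4938)
Y = 5 (Y = 4 + (-2 + 3)² = 4 + 1² = 4 + 1 = 5)
u = 105 (u = 5*21 = 105)
k = 15 (k = 105/7 = 105*(⅐) = 15)
t/((P(2)*(k + Y))) - 3834/(-2100) = -4938*1/(2*(15 + 5)) - 3834/(-2100) = -4938/(2*20) - 3834*(-1/2100) = -4938/40 + 639/350 = -4938*1/40 + 639/350 = -2469/20 + 639/350 = -85137/700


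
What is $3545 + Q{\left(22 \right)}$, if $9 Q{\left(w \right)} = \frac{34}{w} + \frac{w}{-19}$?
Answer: $\frac{740914}{209} \approx 3545.0$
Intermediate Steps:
$Q{\left(w \right)} = - \frac{w}{171} + \frac{34}{9 w}$ ($Q{\left(w \right)} = \frac{\frac{34}{w} + \frac{w}{-19}}{9} = \frac{\frac{34}{w} + w \left(- \frac{1}{19}\right)}{9} = \frac{\frac{34}{w} - \frac{w}{19}}{9} = - \frac{w}{171} + \frac{34}{9 w}$)
$3545 + Q{\left(22 \right)} = 3545 + \frac{646 - 22^{2}}{171 \cdot 22} = 3545 + \frac{1}{171} \cdot \frac{1}{22} \left(646 - 484\right) = 3545 + \frac{1}{171} \cdot \frac{1}{22} \cdot 162 = 3545 + \frac{9}{209} = \frac{740914}{209}$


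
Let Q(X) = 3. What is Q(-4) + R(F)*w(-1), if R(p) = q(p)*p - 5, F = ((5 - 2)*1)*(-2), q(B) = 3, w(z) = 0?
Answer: 3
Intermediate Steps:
F = -6 (F = (3*1)*(-2) = 3*(-2) = -6)
R(p) = -5 + 3*p (R(p) = 3*p - 5 = -5 + 3*p)
Q(-4) + R(F)*w(-1) = 3 + (-5 + 3*(-6))*0 = 3 + (-5 - 18)*0 = 3 - 23*0 = 3 + 0 = 3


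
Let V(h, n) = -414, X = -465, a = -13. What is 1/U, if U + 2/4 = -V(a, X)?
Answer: 2/827 ≈ 0.0024184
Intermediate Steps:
U = 827/2 (U = -½ - 1*(-414) = -½ + 414 = 827/2 ≈ 413.50)
1/U = 1/(827/2) = 2/827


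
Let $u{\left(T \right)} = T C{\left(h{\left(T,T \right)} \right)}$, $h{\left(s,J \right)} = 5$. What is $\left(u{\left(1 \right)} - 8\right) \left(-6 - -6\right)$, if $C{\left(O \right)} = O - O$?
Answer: $0$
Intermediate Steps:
$C{\left(O \right)} = 0$
$u{\left(T \right)} = 0$ ($u{\left(T \right)} = T 0 = 0$)
$\left(u{\left(1 \right)} - 8\right) \left(-6 - -6\right) = \left(0 - 8\right) \left(-6 - -6\right) = - 8 \left(-6 + 6\right) = \left(-8\right) 0 = 0$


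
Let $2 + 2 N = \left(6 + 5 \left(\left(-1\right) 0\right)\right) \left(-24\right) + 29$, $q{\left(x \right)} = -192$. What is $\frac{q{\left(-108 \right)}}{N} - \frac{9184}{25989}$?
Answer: $\frac{329824}{112619} \approx 2.9287$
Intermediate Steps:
$N = - \frac{117}{2}$ ($N = -1 + \frac{\left(6 + 5 \left(\left(-1\right) 0\right)\right) \left(-24\right) + 29}{2} = -1 + \frac{\left(6 + 5 \cdot 0\right) \left(-24\right) + 29}{2} = -1 + \frac{\left(6 + 0\right) \left(-24\right) + 29}{2} = -1 + \frac{6 \left(-24\right) + 29}{2} = -1 + \frac{-144 + 29}{2} = -1 + \frac{1}{2} \left(-115\right) = -1 - \frac{115}{2} = - \frac{117}{2} \approx -58.5$)
$\frac{q{\left(-108 \right)}}{N} - \frac{9184}{25989} = - \frac{192}{- \frac{117}{2}} - \frac{9184}{25989} = \left(-192\right) \left(- \frac{2}{117}\right) - \frac{9184}{25989} = \frac{128}{39} - \frac{9184}{25989} = \frac{329824}{112619}$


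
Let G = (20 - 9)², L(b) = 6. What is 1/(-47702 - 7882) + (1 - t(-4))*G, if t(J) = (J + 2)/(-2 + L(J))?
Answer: 10088495/55584 ≈ 181.50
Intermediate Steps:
t(J) = ½ + J/4 (t(J) = (J + 2)/(-2 + 6) = (2 + J)/4 = (2 + J)*(¼) = ½ + J/4)
G = 121 (G = 11² = 121)
1/(-47702 - 7882) + (1 - t(-4))*G = 1/(-47702 - 7882) + (1 - (½ + (¼)*(-4)))*121 = 1/(-55584) + (1 - (½ - 1))*121 = -1/55584 + (1 - 1*(-½))*121 = -1/55584 + (1 + ½)*121 = -1/55584 + (3/2)*121 = -1/55584 + 363/2 = 10088495/55584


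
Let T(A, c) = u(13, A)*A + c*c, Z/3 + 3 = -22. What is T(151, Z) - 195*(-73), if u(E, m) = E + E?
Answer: 23786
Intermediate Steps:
u(E, m) = 2*E
Z = -75 (Z = -9 + 3*(-22) = -9 - 66 = -75)
T(A, c) = c**2 + 26*A (T(A, c) = (2*13)*A + c*c = 26*A + c**2 = c**2 + 26*A)
T(151, Z) - 195*(-73) = ((-75)**2 + 26*151) - 195*(-73) = (5625 + 3926) - 1*(-14235) = 9551 + 14235 = 23786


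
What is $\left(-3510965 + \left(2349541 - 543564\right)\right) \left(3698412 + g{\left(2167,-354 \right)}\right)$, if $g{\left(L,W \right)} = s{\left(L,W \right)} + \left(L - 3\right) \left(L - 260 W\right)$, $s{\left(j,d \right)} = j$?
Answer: $-353895027760676$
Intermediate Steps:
$g{\left(L,W \right)} = L + \left(-3 + L\right) \left(L - 260 W\right)$ ($g{\left(L,W \right)} = L + \left(L - 3\right) \left(L - 260 W\right) = L + \left(-3 + L\right) \left(L - 260 W\right)$)
$\left(-3510965 + \left(2349541 - 543564\right)\right) \left(3698412 + g{\left(2167,-354 \right)}\right) = \left(-3510965 + \left(2349541 - 543564\right)\right) \left(3698412 + \left(2167^{2} - 4334 + 780 \left(-354\right) - 563420 \left(-354\right)\right)\right) = \left(-3510965 + \left(2349541 - 543564\right)\right) \left(3698412 + \left(4695889 - 4334 - 276120 + 199450680\right)\right) = \left(-3510965 + 1805977\right) \left(3698412 + 203866115\right) = \left(-1704988\right) 207564527 = -353895027760676$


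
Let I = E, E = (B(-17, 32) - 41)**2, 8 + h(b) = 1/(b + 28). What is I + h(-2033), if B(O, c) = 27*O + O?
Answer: 535898404/2005 ≈ 2.6728e+5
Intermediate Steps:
B(O, c) = 28*O
h(b) = -8 + 1/(28 + b) (h(b) = -8 + 1/(b + 28) = -8 + 1/(28 + b))
E = 267289 (E = (28*(-17) - 41)**2 = (-476 - 41)**2 = (-517)**2 = 267289)
I = 267289
I + h(-2033) = 267289 + (-223 - 8*(-2033))/(28 - 2033) = 267289 + (-223 + 16264)/(-2005) = 267289 - 1/2005*16041 = 267289 - 16041/2005 = 535898404/2005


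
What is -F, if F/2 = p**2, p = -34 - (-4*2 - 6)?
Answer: -800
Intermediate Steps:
p = -20 (p = -34 - (-8 - 6) = -34 - 1*(-14) = -34 + 14 = -20)
F = 800 (F = 2*(-20)**2 = 2*400 = 800)
-F = -1*800 = -800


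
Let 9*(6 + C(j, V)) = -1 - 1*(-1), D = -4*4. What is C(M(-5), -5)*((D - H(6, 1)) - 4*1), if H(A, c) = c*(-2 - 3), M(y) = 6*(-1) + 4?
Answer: 90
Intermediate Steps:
M(y) = -2 (M(y) = -6 + 4 = -2)
D = -16
C(j, V) = -6 (C(j, V) = -6 + (-1 - 1*(-1))/9 = -6 + (-1 + 1)/9 = -6 + (⅑)*0 = -6 + 0 = -6)
H(A, c) = -5*c (H(A, c) = c*(-5) = -5*c)
C(M(-5), -5)*((D - H(6, 1)) - 4*1) = -6*((-16 - (-5)) - 4*1) = -6*((-16 - 1*(-5)) - 4) = -6*((-16 + 5) - 4) = -6*(-11 - 4) = -6*(-15) = 90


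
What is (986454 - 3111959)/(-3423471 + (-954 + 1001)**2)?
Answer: 2125505/3421262 ≈ 0.62126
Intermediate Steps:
(986454 - 3111959)/(-3423471 + (-954 + 1001)**2) = -2125505/(-3423471 + 47**2) = -2125505/(-3423471 + 2209) = -2125505/(-3421262) = -2125505*(-1/3421262) = 2125505/3421262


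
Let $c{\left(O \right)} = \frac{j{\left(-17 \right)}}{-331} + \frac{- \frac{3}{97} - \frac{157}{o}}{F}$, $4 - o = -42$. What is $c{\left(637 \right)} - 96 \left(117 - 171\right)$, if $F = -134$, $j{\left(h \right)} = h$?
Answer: $\frac{1025967979745}{197907548} \approx 5184.1$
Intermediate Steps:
$o = 46$ ($o = 4 - -42 = 4 + 42 = 46$)
$c{\left(O \right)} = \frac{15250913}{197907548}$ ($c{\left(O \right)} = - \frac{17}{-331} + \frac{- \frac{3}{97} - \frac{157}{46}}{-134} = \left(-17\right) \left(- \frac{1}{331}\right) + \left(\left(-3\right) \frac{1}{97} - \frac{157}{46}\right) \left(- \frac{1}{134}\right) = \frac{17}{331} + \left(- \frac{3}{97} - \frac{157}{46}\right) \left(- \frac{1}{134}\right) = \frac{17}{331} - - \frac{15367}{597908} = \frac{17}{331} + \frac{15367}{597908} = \frac{15250913}{197907548}$)
$c{\left(637 \right)} - 96 \left(117 - 171\right) = \frac{15250913}{197907548} - 96 \left(117 - 171\right) = \frac{15250913}{197907548} - -5184 = \frac{15250913}{197907548} + 5184 = \frac{1025967979745}{197907548}$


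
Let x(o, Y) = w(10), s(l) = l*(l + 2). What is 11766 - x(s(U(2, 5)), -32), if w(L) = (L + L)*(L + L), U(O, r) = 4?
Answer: 11366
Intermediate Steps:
s(l) = l*(2 + l)
w(L) = 4*L² (w(L) = (2*L)*(2*L) = 4*L²)
x(o, Y) = 400 (x(o, Y) = 4*10² = 4*100 = 400)
11766 - x(s(U(2, 5)), -32) = 11766 - 1*400 = 11766 - 400 = 11366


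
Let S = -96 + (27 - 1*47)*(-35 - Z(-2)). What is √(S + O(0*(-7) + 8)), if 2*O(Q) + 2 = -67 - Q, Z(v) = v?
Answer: √2102/2 ≈ 22.924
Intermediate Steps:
O(Q) = -69/2 - Q/2 (O(Q) = -1 + (-67 - Q)/2 = -1 + (-67/2 - Q/2) = -69/2 - Q/2)
S = 564 (S = -96 + (27 - 1*47)*(-35 - 1*(-2)) = -96 + (27 - 47)*(-35 + 2) = -96 - 20*(-33) = -96 + 660 = 564)
√(S + O(0*(-7) + 8)) = √(564 + (-69/2 - (0*(-7) + 8)/2)) = √(564 + (-69/2 - (0 + 8)/2)) = √(564 + (-69/2 - ½*8)) = √(564 + (-69/2 - 4)) = √(564 - 77/2) = √(1051/2) = √2102/2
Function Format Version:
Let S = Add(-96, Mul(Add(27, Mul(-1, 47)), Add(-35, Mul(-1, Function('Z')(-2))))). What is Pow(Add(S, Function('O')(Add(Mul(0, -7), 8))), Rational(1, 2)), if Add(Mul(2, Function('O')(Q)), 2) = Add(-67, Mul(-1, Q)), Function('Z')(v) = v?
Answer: Mul(Rational(1, 2), Pow(2102, Rational(1, 2))) ≈ 22.924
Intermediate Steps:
Function('O')(Q) = Add(Rational(-69, 2), Mul(Rational(-1, 2), Q)) (Function('O')(Q) = Add(-1, Mul(Rational(1, 2), Add(-67, Mul(-1, Q)))) = Add(-1, Add(Rational(-67, 2), Mul(Rational(-1, 2), Q))) = Add(Rational(-69, 2), Mul(Rational(-1, 2), Q)))
S = 564 (S = Add(-96, Mul(Add(27, Mul(-1, 47)), Add(-35, Mul(-1, -2)))) = Add(-96, Mul(Add(27, -47), Add(-35, 2))) = Add(-96, Mul(-20, -33)) = Add(-96, 660) = 564)
Pow(Add(S, Function('O')(Add(Mul(0, -7), 8))), Rational(1, 2)) = Pow(Add(564, Add(Rational(-69, 2), Mul(Rational(-1, 2), Add(Mul(0, -7), 8)))), Rational(1, 2)) = Pow(Add(564, Add(Rational(-69, 2), Mul(Rational(-1, 2), Add(0, 8)))), Rational(1, 2)) = Pow(Add(564, Add(Rational(-69, 2), Mul(Rational(-1, 2), 8))), Rational(1, 2)) = Pow(Add(564, Add(Rational(-69, 2), -4)), Rational(1, 2)) = Pow(Add(564, Rational(-77, 2)), Rational(1, 2)) = Pow(Rational(1051, 2), Rational(1, 2)) = Mul(Rational(1, 2), Pow(2102, Rational(1, 2)))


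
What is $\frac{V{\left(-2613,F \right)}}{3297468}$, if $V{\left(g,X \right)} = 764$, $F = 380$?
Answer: $\frac{191}{824367} \approx 0.00023169$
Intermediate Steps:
$\frac{V{\left(-2613,F \right)}}{3297468} = \frac{764}{3297468} = 764 \cdot \frac{1}{3297468} = \frac{191}{824367}$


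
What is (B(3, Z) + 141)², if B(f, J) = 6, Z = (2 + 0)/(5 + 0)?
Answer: 21609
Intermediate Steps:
Z = ⅖ (Z = 2/5 = 2*(⅕) = ⅖ ≈ 0.40000)
(B(3, Z) + 141)² = (6 + 141)² = 147² = 21609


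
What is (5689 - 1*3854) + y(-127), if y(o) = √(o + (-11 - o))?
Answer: 1835 + I*√11 ≈ 1835.0 + 3.3166*I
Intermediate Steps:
y(o) = I*√11 (y(o) = √(-11) = I*√11)
(5689 - 1*3854) + y(-127) = (5689 - 1*3854) + I*√11 = (5689 - 3854) + I*√11 = 1835 + I*√11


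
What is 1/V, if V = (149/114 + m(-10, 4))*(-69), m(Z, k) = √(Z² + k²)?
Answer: 5662/34162705 - 8664*√29/34162705 ≈ -0.0012000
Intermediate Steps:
V = -3427/38 - 138*√29 (V = (149/114 + √((-10)² + 4²))*(-69) = (149*(1/114) + √(100 + 16))*(-69) = (149/114 + √116)*(-69) = (149/114 + 2*√29)*(-69) = -3427/38 - 138*√29 ≈ -833.34)
1/V = 1/(-3427/38 - 138*√29)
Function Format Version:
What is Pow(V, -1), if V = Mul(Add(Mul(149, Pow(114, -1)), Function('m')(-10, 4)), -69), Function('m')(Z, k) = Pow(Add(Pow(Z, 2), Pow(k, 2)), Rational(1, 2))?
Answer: Add(Rational(5662, 34162705), Mul(Rational(-8664, 34162705), Pow(29, Rational(1, 2)))) ≈ -0.0012000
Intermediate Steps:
V = Add(Rational(-3427, 38), Mul(-138, Pow(29, Rational(1, 2)))) (V = Mul(Add(Mul(149, Pow(114, -1)), Pow(Add(Pow(-10, 2), Pow(4, 2)), Rational(1, 2))), -69) = Mul(Add(Mul(149, Rational(1, 114)), Pow(Add(100, 16), Rational(1, 2))), -69) = Mul(Add(Rational(149, 114), Pow(116, Rational(1, 2))), -69) = Mul(Add(Rational(149, 114), Mul(2, Pow(29, Rational(1, 2)))), -69) = Add(Rational(-3427, 38), Mul(-138, Pow(29, Rational(1, 2)))) ≈ -833.34)
Pow(V, -1) = Pow(Add(Rational(-3427, 38), Mul(-138, Pow(29, Rational(1, 2)))), -1)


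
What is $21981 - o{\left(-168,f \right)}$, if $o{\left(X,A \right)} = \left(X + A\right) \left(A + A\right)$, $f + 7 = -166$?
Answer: $-96005$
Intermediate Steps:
$f = -173$ ($f = -7 - 166 = -173$)
$o{\left(X,A \right)} = 2 A \left(A + X\right)$ ($o{\left(X,A \right)} = \left(A + X\right) 2 A = 2 A \left(A + X\right)$)
$21981 - o{\left(-168,f \right)} = 21981 - 2 \left(-173\right) \left(-173 - 168\right) = 21981 - 2 \left(-173\right) \left(-341\right) = 21981 - 117986 = -96005$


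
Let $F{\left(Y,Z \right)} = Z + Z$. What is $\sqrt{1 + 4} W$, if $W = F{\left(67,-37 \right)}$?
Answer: $- 74 \sqrt{5} \approx -165.47$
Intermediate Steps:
$F{\left(Y,Z \right)} = 2 Z$
$W = -74$ ($W = 2 \left(-37\right) = -74$)
$\sqrt{1 + 4} W = \sqrt{1 + 4} \left(-74\right) = \sqrt{5} \left(-74\right) = - 74 \sqrt{5}$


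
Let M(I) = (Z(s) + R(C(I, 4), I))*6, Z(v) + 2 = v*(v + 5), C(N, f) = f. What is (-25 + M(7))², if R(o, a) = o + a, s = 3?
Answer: 29929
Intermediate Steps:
Z(v) = -2 + v*(5 + v) (Z(v) = -2 + v*(v + 5) = -2 + v*(5 + v))
R(o, a) = a + o
M(I) = 156 + 6*I (M(I) = ((-2 + 3² + 5*3) + (I + 4))*6 = ((-2 + 9 + 15) + (4 + I))*6 = (22 + (4 + I))*6 = (26 + I)*6 = 156 + 6*I)
(-25 + M(7))² = (-25 + (156 + 6*7))² = (-25 + (156 + 42))² = (-25 + 198)² = 173² = 29929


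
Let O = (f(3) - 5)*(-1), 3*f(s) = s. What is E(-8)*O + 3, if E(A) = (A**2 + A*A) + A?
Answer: 483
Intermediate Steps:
f(s) = s/3
E(A) = A + 2*A**2 (E(A) = (A**2 + A**2) + A = 2*A**2 + A = A + 2*A**2)
O = 4 (O = ((1/3)*3 - 5)*(-1) = (1 - 5)*(-1) = -4*(-1) = 4)
E(-8)*O + 3 = -8*(1 + 2*(-8))*4 + 3 = -8*(1 - 16)*4 + 3 = -8*(-15)*4 + 3 = 120*4 + 3 = 480 + 3 = 483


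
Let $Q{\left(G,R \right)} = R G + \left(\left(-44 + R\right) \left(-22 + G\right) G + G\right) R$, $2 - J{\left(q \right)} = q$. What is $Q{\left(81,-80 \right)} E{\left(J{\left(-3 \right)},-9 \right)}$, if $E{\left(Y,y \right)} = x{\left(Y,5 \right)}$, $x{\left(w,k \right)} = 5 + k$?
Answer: $473947200$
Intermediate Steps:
$J{\left(q \right)} = 2 - q$
$E{\left(Y,y \right)} = 10$ ($E{\left(Y,y \right)} = 5 + 5 = 10$)
$Q{\left(G,R \right)} = G R + R \left(G + G \left(-44 + R\right) \left(-22 + G\right)\right)$ ($Q{\left(G,R \right)} = G R + \left(G \left(-44 + R\right) \left(-22 + G\right) + G\right) R = G R + \left(G + G \left(-44 + R\right) \left(-22 + G\right)\right) R = G R + R \left(G + G \left(-44 + R\right) \left(-22 + G\right)\right)$)
$Q{\left(81,-80 \right)} E{\left(J{\left(-3 \right)},-9 \right)} = 81 \left(-80\right) \left(970 - 3564 - -1760 + 81 \left(-80\right)\right) 10 = 81 \left(-80\right) \left(970 - 3564 + 1760 - 6480\right) 10 = 81 \left(-80\right) \left(-7314\right) 10 = 47394720 \cdot 10 = 473947200$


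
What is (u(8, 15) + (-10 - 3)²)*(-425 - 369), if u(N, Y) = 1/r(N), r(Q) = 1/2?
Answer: -135774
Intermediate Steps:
r(Q) = ½
u(N, Y) = 2 (u(N, Y) = 1/(½) = 2)
(u(8, 15) + (-10 - 3)²)*(-425 - 369) = (2 + (-10 - 3)²)*(-425 - 369) = (2 + (-13)²)*(-794) = (2 + 169)*(-794) = 171*(-794) = -135774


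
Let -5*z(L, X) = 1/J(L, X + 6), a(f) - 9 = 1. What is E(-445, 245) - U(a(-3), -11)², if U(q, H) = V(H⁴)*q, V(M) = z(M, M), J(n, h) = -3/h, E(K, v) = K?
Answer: -858142441/9 ≈ -9.5349e+7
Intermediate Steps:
a(f) = 10 (a(f) = 9 + 1 = 10)
z(L, X) = ⅖ + X/15 (z(L, X) = -(-⅖ - X/15) = -(-2 - X/3)/5 = ⅖ + X/15)
V(M) = ⅖ + M/15
U(q, H) = q*(⅖ + H⁴/15) (U(q, H) = (⅖ + H⁴/15)*q = q*(⅖ + H⁴/15))
E(-445, 245) - U(a(-3), -11)² = -445 - ((1/15)*10*(6 + (-11)⁴))² = -445 - ((1/15)*10*(6 + 14641))² = -445 - ((1/15)*10*14647)² = -445 - (29294/3)² = -445 - 1*858138436/9 = -445 - 858138436/9 = -858142441/9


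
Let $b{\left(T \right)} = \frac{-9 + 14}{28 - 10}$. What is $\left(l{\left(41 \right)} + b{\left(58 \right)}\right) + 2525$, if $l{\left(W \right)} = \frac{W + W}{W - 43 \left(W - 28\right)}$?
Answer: $\frac{11772107}{4662} \approx 2525.1$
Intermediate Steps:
$b{\left(T \right)} = \frac{5}{18}$
$l{\left(W \right)} = \frac{2 W}{1204 - 42 W}$ ($l{\left(W \right)} = \frac{2 W}{W - 43 \left(-28 + W\right)} = \frac{2 W}{W - \left(-1204 + 43 W\right)} = \frac{2 W}{1204 - 42 W}$)
$\left(l{\left(41 \right)} + b{\left(58 \right)}\right) + 2525 = \left(\left(-1\right) 41 \frac{1}{-602 + 21 \cdot 41} + \frac{5}{18}\right) + 2525 = \left(\left(-1\right) 41 \frac{1}{-602 + 861} + \frac{5}{18}\right) + 2525 = \left(\left(-1\right) 41 \cdot \frac{1}{259} + \frac{5}{18}\right) + 2525 = \left(- \frac{41}{259} + \frac{5}{18}\right) + 2525 = \frac{557}{4662} + 2525 = \frac{11772107}{4662}$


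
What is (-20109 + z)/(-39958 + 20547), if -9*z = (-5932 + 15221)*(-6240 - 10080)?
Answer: -50471833/58233 ≈ -866.72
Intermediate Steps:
z = 50532160/3 (z = -(-5932 + 15221)*(-6240 - 10080)/9 = -9289*(-16320)/9 = -⅑*(-151596480) = 50532160/3 ≈ 1.6844e+7)
(-20109 + z)/(-39958 + 20547) = (-20109 + 50532160/3)/(-39958 + 20547) = (50471833/3)/(-19411) = (50471833/3)*(-1/19411) = -50471833/58233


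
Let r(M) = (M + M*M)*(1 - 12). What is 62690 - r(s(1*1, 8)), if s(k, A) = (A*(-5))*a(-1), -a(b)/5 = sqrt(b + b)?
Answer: -817310 + 2200*I*sqrt(2) ≈ -8.1731e+5 + 3111.3*I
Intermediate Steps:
a(b) = -5*sqrt(2)*sqrt(b) (a(b) = -5*sqrt(b + b) = -5*sqrt(2)*sqrt(b))
s(k, A) = 25*I*A*sqrt(2) (s(k, A) = (A*(-5))*(-5*sqrt(2)*sqrt(-1)) = (-5*A)*(-5*sqrt(2)*I) = (-5*A)*(-5*I*sqrt(2)) = 25*I*A*sqrt(2))
r(M) = -11*M - 11*M**2 (r(M) = (M + M**2)*(-11) = -11*M - 11*M**2)
62690 - r(s(1*1, 8)) = 62690 - (-11)*25*I*8*sqrt(2)*(1 + 25*I*8*sqrt(2)) = 62690 - (-11)*200*I*sqrt(2)*(1 + 200*I*sqrt(2)) = 62690 - (-2200)*I*sqrt(2)*(1 + 200*I*sqrt(2)) = 62690 + 2200*I*sqrt(2)*(1 + 200*I*sqrt(2))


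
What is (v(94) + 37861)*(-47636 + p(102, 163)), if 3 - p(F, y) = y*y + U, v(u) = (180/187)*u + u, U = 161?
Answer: -529055935315/187 ≈ -2.8292e+9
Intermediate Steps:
v(u) = 367*u/187 (v(u) = (180*(1/187))*u + u = 180*u/187 + u = 367*u/187)
p(F, y) = -158 - y² (p(F, y) = 3 - (y*y + 161) = 3 - (y² + 161) = 3 - (161 + y²) = 3 + (-161 - y²) = -158 - y²)
(v(94) + 37861)*(-47636 + p(102, 163)) = ((367/187)*94 + 37861)*(-47636 + (-158 - 1*163²)) = (34498/187 + 37861)*(-47636 + (-158 - 1*26569)) = 7114505*(-47636 + (-158 - 26569))/187 = 7114505*(-47636 - 26727)/187 = (7114505/187)*(-74363) = -529055935315/187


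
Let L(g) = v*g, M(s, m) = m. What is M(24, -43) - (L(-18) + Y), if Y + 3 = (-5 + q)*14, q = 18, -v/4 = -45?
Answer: 3018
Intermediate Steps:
v = 180 (v = -4*(-45) = 180)
Y = 179 (Y = -3 + (-5 + 18)*14 = -3 + 13*14 = -3 + 182 = 179)
L(g) = 180*g
M(24, -43) - (L(-18) + Y) = -43 - (180*(-18) + 179) = -43 - (-3240 + 179) = -43 - 1*(-3061) = -43 + 3061 = 3018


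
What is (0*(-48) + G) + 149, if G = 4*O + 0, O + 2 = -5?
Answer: 121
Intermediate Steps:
O = -7 (O = -2 - 5 = -7)
G = -28 (G = 4*(-7) + 0 = -28 + 0 = -28)
(0*(-48) + G) + 149 = (0*(-48) - 28) + 149 = (0 - 28) + 149 = -28 + 149 = 121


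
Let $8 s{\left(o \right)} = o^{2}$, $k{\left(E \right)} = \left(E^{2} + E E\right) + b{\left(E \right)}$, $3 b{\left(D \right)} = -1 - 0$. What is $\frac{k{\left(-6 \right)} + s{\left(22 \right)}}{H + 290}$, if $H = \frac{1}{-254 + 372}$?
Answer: $\frac{767}{1683} \approx 0.45573$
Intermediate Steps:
$b{\left(D \right)} = - \frac{1}{3}$ ($b{\left(D \right)} = \frac{-1 - 0}{3} = \frac{-1 + 0}{3} = \frac{1}{3} \left(-1\right) = - \frac{1}{3}$)
$k{\left(E \right)} = - \frac{1}{3} + 2 E^{2}$ ($k{\left(E \right)} = \left(E^{2} + E E\right) - \frac{1}{3} = \left(E^{2} + E^{2}\right) - \frac{1}{3} = 2 E^{2} - \frac{1}{3} = - \frac{1}{3} + 2 E^{2}$)
$s{\left(o \right)} = \frac{o^{2}}{8}$
$H = \frac{1}{118} \approx 0.0084746$
$\frac{k{\left(-6 \right)} + s{\left(22 \right)}}{H + 290} = \frac{\left(- \frac{1}{3} + 2 \left(-6\right)^{2}\right) + \frac{22^{2}}{8}}{\frac{1}{118} + 290} = \frac{\left(- \frac{1}{3} + 2 \cdot 36\right) + \frac{1}{8} \cdot 484}{\frac{34221}{118}} = \left(\left(- \frac{1}{3} + 72\right) + \frac{121}{2}\right) \frac{118}{34221} = \left(\frac{215}{3} + \frac{121}{2}\right) \frac{118}{34221} = \frac{793}{6} \cdot \frac{118}{34221} = \frac{767}{1683}$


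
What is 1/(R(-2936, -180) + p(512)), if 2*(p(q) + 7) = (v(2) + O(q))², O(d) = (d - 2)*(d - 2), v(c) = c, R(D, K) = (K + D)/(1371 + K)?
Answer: 1191/40287391504129 ≈ 2.9563e-11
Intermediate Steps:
R(D, K) = (D + K)/(1371 + K)
O(d) = (-2 + d)² (O(d) = (-2 + d)*(-2 + d) = (-2 + d)²)
p(q) = -7 + (2 + (-2 + q)²)²/2
1/(R(-2936, -180) + p(512)) = 1/((-2936 - 180)/(1371 - 180) + (-7 + (2 + (-2 + 512)²)²/2)) = 1/(-3116/1191 + (-7 + (2 + 510²)²/2)) = 1/((1/1191)*(-3116) + (-7 + (2 + 260100)²/2)) = 1/(-3116/1191 + (-7 + (½)*260102²)) = 1/(-3116/1191 + (-7 + (½)*67653050404)) = 1/(-3116/1191 + (-7 + 33826525202)) = 1/(-3116/1191 + 33826525195) = 1/(40287391504129/1191) = 1191/40287391504129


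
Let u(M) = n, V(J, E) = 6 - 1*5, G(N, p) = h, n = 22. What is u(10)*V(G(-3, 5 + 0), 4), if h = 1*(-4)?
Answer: 22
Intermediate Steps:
h = -4
G(N, p) = -4
V(J, E) = 1 (V(J, E) = 6 - 5 = 1)
u(M) = 22
u(10)*V(G(-3, 5 + 0), 4) = 22*1 = 22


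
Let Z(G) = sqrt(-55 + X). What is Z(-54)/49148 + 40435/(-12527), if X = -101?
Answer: -40435/12527 + I*sqrt(39)/24574 ≈ -3.2278 + 0.00025413*I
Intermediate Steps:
Z(G) = 2*I*sqrt(39) (Z(G) = sqrt(-55 - 101) = sqrt(-156) = 2*I*sqrt(39))
Z(-54)/49148 + 40435/(-12527) = (2*I*sqrt(39))/49148 + 40435/(-12527) = (2*I*sqrt(39))*(1/49148) + 40435*(-1/12527) = I*sqrt(39)/24574 - 40435/12527 = -40435/12527 + I*sqrt(39)/24574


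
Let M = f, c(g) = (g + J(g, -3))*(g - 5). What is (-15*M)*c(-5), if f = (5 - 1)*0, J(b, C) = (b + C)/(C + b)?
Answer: 0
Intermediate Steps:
J(b, C) = 1 (J(b, C) = (C + b)/(C + b) = 1)
c(g) = (1 + g)*(-5 + g) (c(g) = (g + 1)*(g - 5) = (1 + g)*(-5 + g))
f = 0 (f = 4*0 = 0)
M = 0
(-15*M)*c(-5) = (-15*0)*(-5 + (-5)² - 4*(-5)) = 0*(-5 + 25 + 20) = 0*40 = 0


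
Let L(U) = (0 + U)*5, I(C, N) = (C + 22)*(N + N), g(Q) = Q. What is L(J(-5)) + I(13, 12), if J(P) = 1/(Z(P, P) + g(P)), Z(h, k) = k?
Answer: 1679/2 ≈ 839.50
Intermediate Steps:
J(P) = 1/(2*P) (J(P) = 1/(P + P) = 1/(2*P))
I(C, N) = 2*N*(22 + C) (I(C, N) = (22 + C)*(2*N) = 2*N*(22 + C))
L(U) = 5*U (L(U) = U*5 = 5*U)
L(J(-5)) + I(13, 12) = 5*((1/2)/(-5)) + 2*12*(22 + 13) = 5*((1/2)*(-1/5)) + 2*12*35 = 5*(-1/10) + 840 = -1/2 + 840 = 1679/2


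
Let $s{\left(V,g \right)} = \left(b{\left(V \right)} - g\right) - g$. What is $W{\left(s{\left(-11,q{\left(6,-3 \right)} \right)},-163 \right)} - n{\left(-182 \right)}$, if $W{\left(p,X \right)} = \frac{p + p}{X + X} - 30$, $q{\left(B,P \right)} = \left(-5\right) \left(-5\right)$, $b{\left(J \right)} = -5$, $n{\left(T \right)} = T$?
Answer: $\frac{24831}{163} \approx 152.34$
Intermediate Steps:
$q{\left(B,P \right)} = 25$
$s{\left(V,g \right)} = -5 - 2 g$ ($s{\left(V,g \right)} = \left(-5 - g\right) - g = -5 - 2 g$)
$W{\left(p,X \right)} = -30 + \frac{p}{X}$ ($W{\left(p,X \right)} = \frac{2 p}{2 X} - 30 = 2 p \frac{1}{2 X} - 30 = \frac{p}{X} - 30 = -30 + \frac{p}{X}$)
$W{\left(s{\left(-11,q{\left(6,-3 \right)} \right)},-163 \right)} - n{\left(-182 \right)} = \left(-30 + \frac{-5 - 50}{-163}\right) - -182 = \left(-30 + \left(-5 - 50\right) \left(- \frac{1}{163}\right)\right) + 182 = \left(-30 - - \frac{55}{163}\right) + 182 = \left(-30 + \frac{55}{163}\right) + 182 = - \frac{4835}{163} + 182 = \frac{24831}{163}$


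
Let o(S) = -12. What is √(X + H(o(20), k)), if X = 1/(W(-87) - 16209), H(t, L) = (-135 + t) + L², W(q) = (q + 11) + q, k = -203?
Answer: √2751589088859/8186 ≈ 202.64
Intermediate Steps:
W(q) = 11 + 2*q (W(q) = (11 + q) + q = 11 + 2*q)
H(t, L) = -135 + t + L²
X = -1/16372 (X = 1/((11 + 2*(-87)) - 16209) = 1/((11 - 174) - 16209) = 1/(-163 - 16209) = 1/(-16372) = -1/16372 ≈ -6.1080e-5)
√(X + H(o(20), k)) = √(-1/16372 + (-135 - 12 + (-203)²)) = √(-1/16372 + (-135 - 12 + 41209)) = √(-1/16372 + 41062) = √(672267063/16372) = √2751589088859/8186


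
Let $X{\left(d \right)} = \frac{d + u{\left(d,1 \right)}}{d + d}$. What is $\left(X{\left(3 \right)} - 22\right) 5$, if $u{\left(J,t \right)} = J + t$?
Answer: $- \frac{625}{6} \approx -104.17$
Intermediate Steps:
$X{\left(d \right)} = \frac{1 + 2 d}{2 d}$ ($X{\left(d \right)} = \frac{d + \left(d + 1\right)}{d + d} = \frac{d + \left(1 + d\right)}{2 d} = \left(1 + 2 d\right) \frac{1}{2 d} = \frac{1 + 2 d}{2 d}$)
$\left(X{\left(3 \right)} - 22\right) 5 = \left(\frac{\frac{1}{2} + 3}{3} - 22\right) 5 = \left(\frac{1}{3} \cdot \frac{7}{2} - 22\right) 5 = \left(\frac{7}{6} - 22\right) 5 = \left(- \frac{125}{6}\right) 5 = - \frac{625}{6}$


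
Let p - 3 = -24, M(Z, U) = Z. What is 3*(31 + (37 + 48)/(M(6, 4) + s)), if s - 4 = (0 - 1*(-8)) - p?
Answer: 1294/13 ≈ 99.538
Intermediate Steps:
p = -21 (p = 3 - 24 = -21)
s = 33 (s = 4 + ((0 - 1*(-8)) - 1*(-21)) = 4 + ((0 + 8) + 21) = 4 + (8 + 21) = 4 + 29 = 33)
3*(31 + (37 + 48)/(M(6, 4) + s)) = 3*(31 + (37 + 48)/(6 + 33)) = 3*(31 + 85/39) = 3*(1294/39) = 1294/13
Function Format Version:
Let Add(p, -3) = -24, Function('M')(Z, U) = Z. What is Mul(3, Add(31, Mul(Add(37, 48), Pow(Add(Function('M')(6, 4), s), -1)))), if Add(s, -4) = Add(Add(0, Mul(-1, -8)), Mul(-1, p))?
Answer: Rational(1294, 13) ≈ 99.538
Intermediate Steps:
p = -21 (p = Add(3, -24) = -21)
s = 33 (s = Add(4, Add(Add(0, Mul(-1, -8)), Mul(-1, -21))) = Add(4, Add(Add(0, 8), 21)) = Add(4, Add(8, 21)) = Add(4, 29) = 33)
Mul(3, Add(31, Mul(Add(37, 48), Pow(Add(Function('M')(6, 4), s), -1)))) = Mul(3, Add(31, Mul(Add(37, 48), Pow(Add(6, 33), -1)))) = Mul(3, Add(31, Mul(85, Pow(39, -1)))) = Mul(3, Add(31, Mul(85, Rational(1, 39)))) = Mul(3, Add(31, Rational(85, 39))) = Mul(3, Rational(1294, 39)) = Rational(1294, 13)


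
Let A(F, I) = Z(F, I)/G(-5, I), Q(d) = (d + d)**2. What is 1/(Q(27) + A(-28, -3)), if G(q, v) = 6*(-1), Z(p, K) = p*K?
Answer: 1/2902 ≈ 0.00034459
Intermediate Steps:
Q(d) = 4*d**2 (Q(d) = (2*d)**2 = 4*d**2)
Z(p, K) = K*p
G(q, v) = -6
A(F, I) = -F*I/6 (A(F, I) = (I*F)/(-6) = (F*I)*(-1/6) = -F*I/6)
1/(Q(27) + A(-28, -3)) = 1/(4*27**2 - 1/6*(-28)*(-3)) = 1/(4*729 - 14) = 1/(2916 - 14) = 1/2902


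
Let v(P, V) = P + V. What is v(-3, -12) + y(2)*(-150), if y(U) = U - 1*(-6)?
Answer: -1215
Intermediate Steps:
y(U) = 6 + U (y(U) = U + 6 = 6 + U)
v(-3, -12) + y(2)*(-150) = (-3 - 12) + (6 + 2)*(-150) = -15 + 8*(-150) = -15 - 1200 = -1215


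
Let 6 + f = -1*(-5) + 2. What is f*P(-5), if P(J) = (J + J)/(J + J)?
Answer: 1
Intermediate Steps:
P(J) = 1 (P(J) = (2*J)/((2*J)) = (2*J)*(1/(2*J)) = 1)
f = 1 (f = -6 + (-1*(-5) + 2) = -6 + (5 + 2) = -6 + 7 = 1)
f*P(-5) = 1*1 = 1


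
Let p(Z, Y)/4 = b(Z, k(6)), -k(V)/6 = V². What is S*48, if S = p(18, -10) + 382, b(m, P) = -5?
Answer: 17376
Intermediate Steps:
k(V) = -6*V²
p(Z, Y) = -20 (p(Z, Y) = 4*(-5) = -20)
S = 362 (S = -20 + 382 = 362)
S*48 = 362*48 = 17376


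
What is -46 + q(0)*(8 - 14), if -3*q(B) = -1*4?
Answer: -54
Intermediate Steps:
q(B) = 4/3 (q(B) = -(-1)*4/3 = -⅓*(-4) = 4/3)
-46 + q(0)*(8 - 14) = -46 + 4*(8 - 14)/3 = -46 + (4/3)*(-6) = -46 - 8 = -54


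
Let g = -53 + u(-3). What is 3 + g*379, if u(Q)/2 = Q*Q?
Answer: -13262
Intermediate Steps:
u(Q) = 2*Q² (u(Q) = 2*(Q*Q) = 2*Q²)
g = -35 (g = -53 + 2*(-3)² = -53 + 2*9 = -53 + 18 = -35)
3 + g*379 = 3 - 35*379 = 3 - 13265 = -13262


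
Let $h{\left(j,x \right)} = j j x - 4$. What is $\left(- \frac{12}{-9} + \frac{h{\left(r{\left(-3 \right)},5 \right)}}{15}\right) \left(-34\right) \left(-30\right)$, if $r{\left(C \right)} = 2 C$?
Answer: $13328$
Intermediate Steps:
$h{\left(j,x \right)} = -4 + x j^{2}$ ($h{\left(j,x \right)} = j^{2} x - 4 = x j^{2} - 4 = -4 + x j^{2}$)
$\left(- \frac{12}{-9} + \frac{h{\left(r{\left(-3 \right)},5 \right)}}{15}\right) \left(-34\right) \left(-30\right) = \left(- \frac{12}{-9} + \frac{-4 + 5 \left(2 \left(-3\right)\right)^{2}}{15}\right) \left(-34\right) \left(-30\right) = \left(\left(-12\right) \left(- \frac{1}{9}\right) + \left(-4 + 5 \left(-6\right)^{2}\right) \frac{1}{15}\right) \left(-34\right) \left(-30\right) = \left(\frac{4}{3} + \left(-4 + 5 \cdot 36\right) \frac{1}{15}\right) \left(-34\right) \left(-30\right) = \left(\frac{4}{3} + \left(-4 + 180\right) \frac{1}{15}\right) \left(-34\right) \left(-30\right) = \left(\frac{4}{3} + 176 \cdot \frac{1}{15}\right) \left(-34\right) \left(-30\right) = \left(\frac{4}{3} + \frac{176}{15}\right) \left(-34\right) \left(-30\right) = \frac{196}{15} \left(-34\right) \left(-30\right) = \left(- \frac{6664}{15}\right) \left(-30\right) = 13328$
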